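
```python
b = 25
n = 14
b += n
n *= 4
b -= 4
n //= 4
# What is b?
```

Trace (tracking b):
b = 25  # -> b = 25
n = 14  # -> n = 14
b += n  # -> b = 39
n *= 4  # -> n = 56
b -= 4  # -> b = 35
n //= 4  # -> n = 14

Answer: 35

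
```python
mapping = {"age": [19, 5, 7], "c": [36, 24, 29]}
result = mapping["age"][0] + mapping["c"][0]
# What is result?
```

Answer: 55

Derivation:
Trace (tracking result):
mapping = {'age': [19, 5, 7], 'c': [36, 24, 29]}  # -> mapping = {'age': [19, 5, 7], 'c': [36, 24, 29]}
result = mapping['age'][0] + mapping['c'][0]  # -> result = 55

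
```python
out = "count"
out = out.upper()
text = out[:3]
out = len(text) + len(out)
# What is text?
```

Answer: 'COU'

Derivation:
Trace (tracking text):
out = 'count'  # -> out = 'count'
out = out.upper()  # -> out = 'COUNT'
text = out[:3]  # -> text = 'COU'
out = len(text) + len(out)  # -> out = 8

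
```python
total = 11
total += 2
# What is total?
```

Trace (tracking total):
total = 11  # -> total = 11
total += 2  # -> total = 13

Answer: 13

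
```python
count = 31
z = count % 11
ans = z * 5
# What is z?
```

Answer: 9

Derivation:
Trace (tracking z):
count = 31  # -> count = 31
z = count % 11  # -> z = 9
ans = z * 5  # -> ans = 45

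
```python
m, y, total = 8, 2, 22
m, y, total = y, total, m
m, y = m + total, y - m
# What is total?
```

Answer: 8

Derivation:
Trace (tracking total):
m, y, total = (8, 2, 22)  # -> m = 8, y = 2, total = 22
m, y, total = (y, total, m)  # -> m = 2, y = 22, total = 8
m, y = (m + total, y - m)  # -> m = 10, y = 20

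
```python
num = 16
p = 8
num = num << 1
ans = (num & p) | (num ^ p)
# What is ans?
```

Trace (tracking ans):
num = 16  # -> num = 16
p = 8  # -> p = 8
num = num << 1  # -> num = 32
ans = num & p | num ^ p  # -> ans = 40

Answer: 40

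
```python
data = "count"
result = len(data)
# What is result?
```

Answer: 5

Derivation:
Trace (tracking result):
data = 'count'  # -> data = 'count'
result = len(data)  # -> result = 5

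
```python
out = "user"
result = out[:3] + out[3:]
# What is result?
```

Answer: 'user'

Derivation:
Trace (tracking result):
out = 'user'  # -> out = 'user'
result = out[:3] + out[3:]  # -> result = 'user'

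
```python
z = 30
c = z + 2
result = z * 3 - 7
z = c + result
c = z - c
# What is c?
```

Trace (tracking c):
z = 30  # -> z = 30
c = z + 2  # -> c = 32
result = z * 3 - 7  # -> result = 83
z = c + result  # -> z = 115
c = z - c  # -> c = 83

Answer: 83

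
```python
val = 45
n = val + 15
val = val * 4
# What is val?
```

Answer: 180

Derivation:
Trace (tracking val):
val = 45  # -> val = 45
n = val + 15  # -> n = 60
val = val * 4  # -> val = 180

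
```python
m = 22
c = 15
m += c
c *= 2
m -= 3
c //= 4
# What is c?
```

Answer: 7

Derivation:
Trace (tracking c):
m = 22  # -> m = 22
c = 15  # -> c = 15
m += c  # -> m = 37
c *= 2  # -> c = 30
m -= 3  # -> m = 34
c //= 4  # -> c = 7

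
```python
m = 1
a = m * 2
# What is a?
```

Trace (tracking a):
m = 1  # -> m = 1
a = m * 2  # -> a = 2

Answer: 2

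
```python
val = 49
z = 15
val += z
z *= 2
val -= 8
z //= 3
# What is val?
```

Trace (tracking val):
val = 49  # -> val = 49
z = 15  # -> z = 15
val += z  # -> val = 64
z *= 2  # -> z = 30
val -= 8  # -> val = 56
z //= 3  # -> z = 10

Answer: 56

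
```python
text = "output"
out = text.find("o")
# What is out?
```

Trace (tracking out):
text = 'output'  # -> text = 'output'
out = text.find('o')  # -> out = 0

Answer: 0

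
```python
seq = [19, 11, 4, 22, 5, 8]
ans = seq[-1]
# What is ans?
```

Trace (tracking ans):
seq = [19, 11, 4, 22, 5, 8]  # -> seq = [19, 11, 4, 22, 5, 8]
ans = seq[-1]  # -> ans = 8

Answer: 8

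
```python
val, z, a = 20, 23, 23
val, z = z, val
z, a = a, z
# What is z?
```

Trace (tracking z):
val, z, a = (20, 23, 23)  # -> val = 20, z = 23, a = 23
val, z = (z, val)  # -> val = 23, z = 20
z, a = (a, z)  # -> z = 23, a = 20

Answer: 23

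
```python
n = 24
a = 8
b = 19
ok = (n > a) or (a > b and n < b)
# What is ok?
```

Trace (tracking ok):
n = 24  # -> n = 24
a = 8  # -> a = 8
b = 19  # -> b = 19
ok = n > a or (a > b and n < b)  # -> ok = True

Answer: True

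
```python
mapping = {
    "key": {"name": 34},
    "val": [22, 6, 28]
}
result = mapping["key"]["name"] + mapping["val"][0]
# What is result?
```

Answer: 56

Derivation:
Trace (tracking result):
mapping = {'key': {'name': 34}, 'val': [22, 6, 28]}  # -> mapping = {'key': {'name': 34}, 'val': [22, 6, 28]}
result = mapping['key']['name'] + mapping['val'][0]  # -> result = 56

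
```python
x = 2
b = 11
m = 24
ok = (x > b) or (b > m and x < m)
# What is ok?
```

Answer: False

Derivation:
Trace (tracking ok):
x = 2  # -> x = 2
b = 11  # -> b = 11
m = 24  # -> m = 24
ok = x > b or (b > m and x < m)  # -> ok = False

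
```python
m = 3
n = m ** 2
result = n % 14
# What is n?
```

Trace (tracking n):
m = 3  # -> m = 3
n = m ** 2  # -> n = 9
result = n % 14  # -> result = 9

Answer: 9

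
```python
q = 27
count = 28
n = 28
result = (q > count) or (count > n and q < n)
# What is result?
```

Trace (tracking result):
q = 27  # -> q = 27
count = 28  # -> count = 28
n = 28  # -> n = 28
result = q > count or (count > n and q < n)  # -> result = False

Answer: False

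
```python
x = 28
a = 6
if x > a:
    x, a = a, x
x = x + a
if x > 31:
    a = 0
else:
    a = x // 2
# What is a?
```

Trace (tracking a):
x = 28  # -> x = 28
a = 6  # -> a = 6
if x > a:  # condition is True
    x, a = (a, x)  # -> x = 6, a = 28
x = x + a  # -> x = 34
if x > 31:  # condition is True
    a = 0  # -> a = 0

Answer: 0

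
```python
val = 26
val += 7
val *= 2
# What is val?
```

Trace (tracking val):
val = 26  # -> val = 26
val += 7  # -> val = 33
val *= 2  # -> val = 66

Answer: 66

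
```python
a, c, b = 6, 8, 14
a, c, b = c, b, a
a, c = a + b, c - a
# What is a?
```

Answer: 14

Derivation:
Trace (tracking a):
a, c, b = (6, 8, 14)  # -> a = 6, c = 8, b = 14
a, c, b = (c, b, a)  # -> a = 8, c = 14, b = 6
a, c = (a + b, c - a)  # -> a = 14, c = 6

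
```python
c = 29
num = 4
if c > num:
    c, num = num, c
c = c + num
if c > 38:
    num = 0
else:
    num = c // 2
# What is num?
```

Trace (tracking num):
c = 29  # -> c = 29
num = 4  # -> num = 4
if c > num:  # condition is True
    c, num = (num, c)  # -> c = 4, num = 29
c = c + num  # -> c = 33
if c > 38:  # condition is False
else:
    num = c // 2  # -> num = 16

Answer: 16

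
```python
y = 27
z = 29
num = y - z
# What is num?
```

Answer: -2

Derivation:
Trace (tracking num):
y = 27  # -> y = 27
z = 29  # -> z = 29
num = y - z  # -> num = -2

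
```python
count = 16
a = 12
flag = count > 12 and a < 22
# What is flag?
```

Trace (tracking flag):
count = 16  # -> count = 16
a = 12  # -> a = 12
flag = count > 12 and a < 22  # -> flag = True

Answer: True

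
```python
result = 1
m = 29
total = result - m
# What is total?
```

Answer: -28

Derivation:
Trace (tracking total):
result = 1  # -> result = 1
m = 29  # -> m = 29
total = result - m  # -> total = -28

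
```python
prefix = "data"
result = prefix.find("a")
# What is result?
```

Answer: 1

Derivation:
Trace (tracking result):
prefix = 'data'  # -> prefix = 'data'
result = prefix.find('a')  # -> result = 1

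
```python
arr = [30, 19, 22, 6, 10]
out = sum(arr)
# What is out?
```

Trace (tracking out):
arr = [30, 19, 22, 6, 10]  # -> arr = [30, 19, 22, 6, 10]
out = sum(arr)  # -> out = 87

Answer: 87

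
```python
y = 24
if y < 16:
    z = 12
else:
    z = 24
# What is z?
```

Trace (tracking z):
y = 24  # -> y = 24
if y < 16:  # condition is False
else:
    z = 24  # -> z = 24

Answer: 24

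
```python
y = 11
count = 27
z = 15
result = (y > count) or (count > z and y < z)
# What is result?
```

Trace (tracking result):
y = 11  # -> y = 11
count = 27  # -> count = 27
z = 15  # -> z = 15
result = y > count or (count > z and y < z)  # -> result = True

Answer: True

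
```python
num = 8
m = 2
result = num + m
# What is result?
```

Trace (tracking result):
num = 8  # -> num = 8
m = 2  # -> m = 2
result = num + m  # -> result = 10

Answer: 10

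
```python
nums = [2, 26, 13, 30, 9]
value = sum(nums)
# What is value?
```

Answer: 80

Derivation:
Trace (tracking value):
nums = [2, 26, 13, 30, 9]  # -> nums = [2, 26, 13, 30, 9]
value = sum(nums)  # -> value = 80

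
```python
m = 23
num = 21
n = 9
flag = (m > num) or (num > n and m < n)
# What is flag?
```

Answer: True

Derivation:
Trace (tracking flag):
m = 23  # -> m = 23
num = 21  # -> num = 21
n = 9  # -> n = 9
flag = m > num or (num > n and m < n)  # -> flag = True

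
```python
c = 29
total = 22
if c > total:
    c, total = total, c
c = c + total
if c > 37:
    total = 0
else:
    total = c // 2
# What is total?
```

Answer: 0

Derivation:
Trace (tracking total):
c = 29  # -> c = 29
total = 22  # -> total = 22
if c > total:  # condition is True
    c, total = (total, c)  # -> c = 22, total = 29
c = c + total  # -> c = 51
if c > 37:  # condition is True
    total = 0  # -> total = 0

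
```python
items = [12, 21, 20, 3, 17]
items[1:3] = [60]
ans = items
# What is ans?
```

Answer: [12, 60, 3, 17]

Derivation:
Trace (tracking ans):
items = [12, 21, 20, 3, 17]  # -> items = [12, 21, 20, 3, 17]
items[1:3] = [60]  # -> items = [12, 60, 3, 17]
ans = items  # -> ans = [12, 60, 3, 17]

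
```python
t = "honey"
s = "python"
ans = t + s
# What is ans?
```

Answer: 'honeypython'

Derivation:
Trace (tracking ans):
t = 'honey'  # -> t = 'honey'
s = 'python'  # -> s = 'python'
ans = t + s  # -> ans = 'honeypython'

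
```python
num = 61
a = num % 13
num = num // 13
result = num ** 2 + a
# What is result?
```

Answer: 25

Derivation:
Trace (tracking result):
num = 61  # -> num = 61
a = num % 13  # -> a = 9
num = num // 13  # -> num = 4
result = num ** 2 + a  # -> result = 25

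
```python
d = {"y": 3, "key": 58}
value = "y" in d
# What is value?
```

Answer: True

Derivation:
Trace (tracking value):
d = {'y': 3, 'key': 58}  # -> d = {'y': 3, 'key': 58}
value = 'y' in d  # -> value = True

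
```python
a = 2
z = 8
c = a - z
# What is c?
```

Answer: -6

Derivation:
Trace (tracking c):
a = 2  # -> a = 2
z = 8  # -> z = 8
c = a - z  # -> c = -6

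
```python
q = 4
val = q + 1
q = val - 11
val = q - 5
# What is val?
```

Trace (tracking val):
q = 4  # -> q = 4
val = q + 1  # -> val = 5
q = val - 11  # -> q = -6
val = q - 5  # -> val = -11

Answer: -11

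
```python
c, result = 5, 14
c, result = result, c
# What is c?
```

Answer: 14

Derivation:
Trace (tracking c):
c, result = (5, 14)  # -> c = 5, result = 14
c, result = (result, c)  # -> c = 14, result = 5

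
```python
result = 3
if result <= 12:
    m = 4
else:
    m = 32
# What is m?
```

Trace (tracking m):
result = 3  # -> result = 3
if result <= 12:  # condition is True
    m = 4  # -> m = 4

Answer: 4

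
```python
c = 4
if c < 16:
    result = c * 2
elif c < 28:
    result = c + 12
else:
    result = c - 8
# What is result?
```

Answer: 8

Derivation:
Trace (tracking result):
c = 4  # -> c = 4
if c < 16:  # condition is True
    result = c * 2  # -> result = 8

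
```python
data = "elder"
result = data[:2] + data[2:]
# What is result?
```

Answer: 'elder'

Derivation:
Trace (tracking result):
data = 'elder'  # -> data = 'elder'
result = data[:2] + data[2:]  # -> result = 'elder'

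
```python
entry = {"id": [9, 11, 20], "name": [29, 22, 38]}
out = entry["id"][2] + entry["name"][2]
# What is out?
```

Trace (tracking out):
entry = {'id': [9, 11, 20], 'name': [29, 22, 38]}  # -> entry = {'id': [9, 11, 20], 'name': [29, 22, 38]}
out = entry['id'][2] + entry['name'][2]  # -> out = 58

Answer: 58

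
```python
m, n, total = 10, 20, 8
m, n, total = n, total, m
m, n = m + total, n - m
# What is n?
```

Trace (tracking n):
m, n, total = (10, 20, 8)  # -> m = 10, n = 20, total = 8
m, n, total = (n, total, m)  # -> m = 20, n = 8, total = 10
m, n = (m + total, n - m)  # -> m = 30, n = -12

Answer: -12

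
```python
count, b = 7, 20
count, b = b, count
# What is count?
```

Trace (tracking count):
count, b = (7, 20)  # -> count = 7, b = 20
count, b = (b, count)  # -> count = 20, b = 7

Answer: 20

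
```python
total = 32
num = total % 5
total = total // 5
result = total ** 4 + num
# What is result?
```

Answer: 1298

Derivation:
Trace (tracking result):
total = 32  # -> total = 32
num = total % 5  # -> num = 2
total = total // 5  # -> total = 6
result = total ** 4 + num  # -> result = 1298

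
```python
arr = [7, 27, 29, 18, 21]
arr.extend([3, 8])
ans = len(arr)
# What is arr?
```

Trace (tracking arr):
arr = [7, 27, 29, 18, 21]  # -> arr = [7, 27, 29, 18, 21]
arr.extend([3, 8])  # -> arr = [7, 27, 29, 18, 21, 3, 8]
ans = len(arr)  # -> ans = 7

Answer: [7, 27, 29, 18, 21, 3, 8]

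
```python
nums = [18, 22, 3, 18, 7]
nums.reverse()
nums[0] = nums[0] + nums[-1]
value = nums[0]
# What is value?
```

Trace (tracking value):
nums = [18, 22, 3, 18, 7]  # -> nums = [18, 22, 3, 18, 7]
nums.reverse()  # -> nums = [7, 18, 3, 22, 18]
nums[0] = nums[0] + nums[-1]  # -> nums = [25, 18, 3, 22, 18]
value = nums[0]  # -> value = 25

Answer: 25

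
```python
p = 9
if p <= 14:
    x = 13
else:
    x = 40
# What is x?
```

Answer: 13

Derivation:
Trace (tracking x):
p = 9  # -> p = 9
if p <= 14:  # condition is True
    x = 13  # -> x = 13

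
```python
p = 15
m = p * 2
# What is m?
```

Answer: 30

Derivation:
Trace (tracking m):
p = 15  # -> p = 15
m = p * 2  # -> m = 30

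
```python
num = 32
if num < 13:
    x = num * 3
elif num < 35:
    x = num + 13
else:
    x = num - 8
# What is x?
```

Trace (tracking x):
num = 32  # -> num = 32
if num < 13:  # condition is False
elif num < 35:  # condition is True
    x = num + 13  # -> x = 45

Answer: 45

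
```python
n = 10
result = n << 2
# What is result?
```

Trace (tracking result):
n = 10  # -> n = 10
result = n << 2  # -> result = 40

Answer: 40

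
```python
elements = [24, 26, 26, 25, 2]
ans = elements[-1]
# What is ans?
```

Answer: 2

Derivation:
Trace (tracking ans):
elements = [24, 26, 26, 25, 2]  # -> elements = [24, 26, 26, 25, 2]
ans = elements[-1]  # -> ans = 2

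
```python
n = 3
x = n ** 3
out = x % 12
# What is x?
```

Answer: 27

Derivation:
Trace (tracking x):
n = 3  # -> n = 3
x = n ** 3  # -> x = 27
out = x % 12  # -> out = 3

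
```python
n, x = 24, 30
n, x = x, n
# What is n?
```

Answer: 30

Derivation:
Trace (tracking n):
n, x = (24, 30)  # -> n = 24, x = 30
n, x = (x, n)  # -> n = 30, x = 24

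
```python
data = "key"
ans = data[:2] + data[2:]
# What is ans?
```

Answer: 'key'

Derivation:
Trace (tracking ans):
data = 'key'  # -> data = 'key'
ans = data[:2] + data[2:]  # -> ans = 'key'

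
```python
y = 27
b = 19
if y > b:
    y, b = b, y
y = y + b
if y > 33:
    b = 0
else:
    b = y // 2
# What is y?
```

Answer: 46

Derivation:
Trace (tracking y):
y = 27  # -> y = 27
b = 19  # -> b = 19
if y > b:  # condition is True
    y, b = (b, y)  # -> y = 19, b = 27
y = y + b  # -> y = 46
if y > 33:  # condition is True
    b = 0  # -> b = 0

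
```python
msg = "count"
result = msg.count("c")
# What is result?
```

Answer: 1

Derivation:
Trace (tracking result):
msg = 'count'  # -> msg = 'count'
result = msg.count('c')  # -> result = 1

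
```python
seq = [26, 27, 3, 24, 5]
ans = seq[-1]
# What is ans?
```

Answer: 5

Derivation:
Trace (tracking ans):
seq = [26, 27, 3, 24, 5]  # -> seq = [26, 27, 3, 24, 5]
ans = seq[-1]  # -> ans = 5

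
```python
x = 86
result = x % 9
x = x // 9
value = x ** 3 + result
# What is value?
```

Trace (tracking value):
x = 86  # -> x = 86
result = x % 9  # -> result = 5
x = x // 9  # -> x = 9
value = x ** 3 + result  # -> value = 734

Answer: 734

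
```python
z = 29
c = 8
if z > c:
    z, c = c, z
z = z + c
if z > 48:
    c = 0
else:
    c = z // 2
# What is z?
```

Trace (tracking z):
z = 29  # -> z = 29
c = 8  # -> c = 8
if z > c:  # condition is True
    z, c = (c, z)  # -> z = 8, c = 29
z = z + c  # -> z = 37
if z > 48:  # condition is False
else:
    c = z // 2  # -> c = 18

Answer: 37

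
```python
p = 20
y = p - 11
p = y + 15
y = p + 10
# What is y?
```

Answer: 34

Derivation:
Trace (tracking y):
p = 20  # -> p = 20
y = p - 11  # -> y = 9
p = y + 15  # -> p = 24
y = p + 10  # -> y = 34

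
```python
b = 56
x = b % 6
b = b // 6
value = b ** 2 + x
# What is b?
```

Answer: 9

Derivation:
Trace (tracking b):
b = 56  # -> b = 56
x = b % 6  # -> x = 2
b = b // 6  # -> b = 9
value = b ** 2 + x  # -> value = 83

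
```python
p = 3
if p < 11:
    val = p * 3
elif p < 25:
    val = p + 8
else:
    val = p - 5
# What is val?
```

Answer: 9

Derivation:
Trace (tracking val):
p = 3  # -> p = 3
if p < 11:  # condition is True
    val = p * 3  # -> val = 9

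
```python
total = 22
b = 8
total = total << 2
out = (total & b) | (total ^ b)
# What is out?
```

Answer: 88

Derivation:
Trace (tracking out):
total = 22  # -> total = 22
b = 8  # -> b = 8
total = total << 2  # -> total = 88
out = total & b | total ^ b  # -> out = 88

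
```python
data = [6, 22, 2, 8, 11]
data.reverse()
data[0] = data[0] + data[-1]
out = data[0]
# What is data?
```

Answer: [17, 8, 2, 22, 6]

Derivation:
Trace (tracking data):
data = [6, 22, 2, 8, 11]  # -> data = [6, 22, 2, 8, 11]
data.reverse()  # -> data = [11, 8, 2, 22, 6]
data[0] = data[0] + data[-1]  # -> data = [17, 8, 2, 22, 6]
out = data[0]  # -> out = 17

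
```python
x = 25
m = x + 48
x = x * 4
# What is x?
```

Answer: 100

Derivation:
Trace (tracking x):
x = 25  # -> x = 25
m = x + 48  # -> m = 73
x = x * 4  # -> x = 100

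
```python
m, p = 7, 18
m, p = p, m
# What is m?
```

Answer: 18

Derivation:
Trace (tracking m):
m, p = (7, 18)  # -> m = 7, p = 18
m, p = (p, m)  # -> m = 18, p = 7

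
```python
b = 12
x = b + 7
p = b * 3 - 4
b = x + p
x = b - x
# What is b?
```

Answer: 51

Derivation:
Trace (tracking b):
b = 12  # -> b = 12
x = b + 7  # -> x = 19
p = b * 3 - 4  # -> p = 32
b = x + p  # -> b = 51
x = b - x  # -> x = 32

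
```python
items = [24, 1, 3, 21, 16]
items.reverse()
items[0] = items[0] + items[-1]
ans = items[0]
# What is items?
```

Answer: [40, 21, 3, 1, 24]

Derivation:
Trace (tracking items):
items = [24, 1, 3, 21, 16]  # -> items = [24, 1, 3, 21, 16]
items.reverse()  # -> items = [16, 21, 3, 1, 24]
items[0] = items[0] + items[-1]  # -> items = [40, 21, 3, 1, 24]
ans = items[0]  # -> ans = 40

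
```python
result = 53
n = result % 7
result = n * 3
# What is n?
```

Answer: 4

Derivation:
Trace (tracking n):
result = 53  # -> result = 53
n = result % 7  # -> n = 4
result = n * 3  # -> result = 12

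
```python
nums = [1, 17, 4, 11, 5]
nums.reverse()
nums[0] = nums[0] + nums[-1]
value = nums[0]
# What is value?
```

Trace (tracking value):
nums = [1, 17, 4, 11, 5]  # -> nums = [1, 17, 4, 11, 5]
nums.reverse()  # -> nums = [5, 11, 4, 17, 1]
nums[0] = nums[0] + nums[-1]  # -> nums = [6, 11, 4, 17, 1]
value = nums[0]  # -> value = 6

Answer: 6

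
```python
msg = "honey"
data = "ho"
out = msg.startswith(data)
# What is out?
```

Trace (tracking out):
msg = 'honey'  # -> msg = 'honey'
data = 'ho'  # -> data = 'ho'
out = msg.startswith(data)  # -> out = True

Answer: True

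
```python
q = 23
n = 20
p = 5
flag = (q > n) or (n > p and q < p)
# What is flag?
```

Answer: True

Derivation:
Trace (tracking flag):
q = 23  # -> q = 23
n = 20  # -> n = 20
p = 5  # -> p = 5
flag = q > n or (n > p and q < p)  # -> flag = True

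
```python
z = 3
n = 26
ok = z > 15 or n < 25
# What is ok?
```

Trace (tracking ok):
z = 3  # -> z = 3
n = 26  # -> n = 26
ok = z > 15 or n < 25  # -> ok = False

Answer: False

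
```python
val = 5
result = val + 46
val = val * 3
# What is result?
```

Answer: 51

Derivation:
Trace (tracking result):
val = 5  # -> val = 5
result = val + 46  # -> result = 51
val = val * 3  # -> val = 15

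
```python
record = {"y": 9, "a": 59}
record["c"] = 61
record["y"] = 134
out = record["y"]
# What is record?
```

Trace (tracking record):
record = {'y': 9, 'a': 59}  # -> record = {'y': 9, 'a': 59}
record['c'] = 61  # -> record = {'y': 9, 'a': 59, 'c': 61}
record['y'] = 134  # -> record = {'y': 134, 'a': 59, 'c': 61}
out = record['y']  # -> out = 134

Answer: {'y': 134, 'a': 59, 'c': 61}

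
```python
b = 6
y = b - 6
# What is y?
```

Answer: 0

Derivation:
Trace (tracking y):
b = 6  # -> b = 6
y = b - 6  # -> y = 0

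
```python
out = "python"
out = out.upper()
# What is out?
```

Trace (tracking out):
out = 'python'  # -> out = 'python'
out = out.upper()  # -> out = 'PYTHON'

Answer: 'PYTHON'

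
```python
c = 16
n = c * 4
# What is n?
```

Trace (tracking n):
c = 16  # -> c = 16
n = c * 4  # -> n = 64

Answer: 64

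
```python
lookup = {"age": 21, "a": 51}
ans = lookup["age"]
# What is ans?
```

Trace (tracking ans):
lookup = {'age': 21, 'a': 51}  # -> lookup = {'age': 21, 'a': 51}
ans = lookup['age']  # -> ans = 21

Answer: 21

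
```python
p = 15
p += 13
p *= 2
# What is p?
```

Trace (tracking p):
p = 15  # -> p = 15
p += 13  # -> p = 28
p *= 2  # -> p = 56

Answer: 56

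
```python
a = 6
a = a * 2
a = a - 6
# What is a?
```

Trace (tracking a):
a = 6  # -> a = 6
a = a * 2  # -> a = 12
a = a - 6  # -> a = 6

Answer: 6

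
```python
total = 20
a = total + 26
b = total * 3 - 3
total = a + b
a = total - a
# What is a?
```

Trace (tracking a):
total = 20  # -> total = 20
a = total + 26  # -> a = 46
b = total * 3 - 3  # -> b = 57
total = a + b  # -> total = 103
a = total - a  # -> a = 57

Answer: 57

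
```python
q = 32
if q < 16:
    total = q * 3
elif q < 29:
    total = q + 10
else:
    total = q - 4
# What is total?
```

Trace (tracking total):
q = 32  # -> q = 32
if q < 16:  # condition is False
elif q < 29:  # condition is False
else:
    total = q - 4  # -> total = 28

Answer: 28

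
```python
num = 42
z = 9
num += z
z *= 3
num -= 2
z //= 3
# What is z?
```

Answer: 9

Derivation:
Trace (tracking z):
num = 42  # -> num = 42
z = 9  # -> z = 9
num += z  # -> num = 51
z *= 3  # -> z = 27
num -= 2  # -> num = 49
z //= 3  # -> z = 9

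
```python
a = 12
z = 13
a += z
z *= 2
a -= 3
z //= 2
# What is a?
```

Trace (tracking a):
a = 12  # -> a = 12
z = 13  # -> z = 13
a += z  # -> a = 25
z *= 2  # -> z = 26
a -= 3  # -> a = 22
z //= 2  # -> z = 13

Answer: 22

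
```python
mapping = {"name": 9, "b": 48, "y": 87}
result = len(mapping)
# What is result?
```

Answer: 3

Derivation:
Trace (tracking result):
mapping = {'name': 9, 'b': 48, 'y': 87}  # -> mapping = {'name': 9, 'b': 48, 'y': 87}
result = len(mapping)  # -> result = 3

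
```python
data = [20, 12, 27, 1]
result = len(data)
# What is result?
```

Trace (tracking result):
data = [20, 12, 27, 1]  # -> data = [20, 12, 27, 1]
result = len(data)  # -> result = 4

Answer: 4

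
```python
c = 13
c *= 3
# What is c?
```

Answer: 39

Derivation:
Trace (tracking c):
c = 13  # -> c = 13
c *= 3  # -> c = 39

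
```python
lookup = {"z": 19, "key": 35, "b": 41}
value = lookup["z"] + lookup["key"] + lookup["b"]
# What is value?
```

Trace (tracking value):
lookup = {'z': 19, 'key': 35, 'b': 41}  # -> lookup = {'z': 19, 'key': 35, 'b': 41}
value = lookup['z'] + lookup['key'] + lookup['b']  # -> value = 95

Answer: 95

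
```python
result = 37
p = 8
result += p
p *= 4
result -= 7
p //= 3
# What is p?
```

Answer: 10

Derivation:
Trace (tracking p):
result = 37  # -> result = 37
p = 8  # -> p = 8
result += p  # -> result = 45
p *= 4  # -> p = 32
result -= 7  # -> result = 38
p //= 3  # -> p = 10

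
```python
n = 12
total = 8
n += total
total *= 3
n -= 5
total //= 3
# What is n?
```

Trace (tracking n):
n = 12  # -> n = 12
total = 8  # -> total = 8
n += total  # -> n = 20
total *= 3  # -> total = 24
n -= 5  # -> n = 15
total //= 3  # -> total = 8

Answer: 15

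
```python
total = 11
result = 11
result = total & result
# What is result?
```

Trace (tracking result):
total = 11  # -> total = 11
result = 11  # -> result = 11
result = total & result  # -> result = 11

Answer: 11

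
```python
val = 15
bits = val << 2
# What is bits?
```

Answer: 60

Derivation:
Trace (tracking bits):
val = 15  # -> val = 15
bits = val << 2  # -> bits = 60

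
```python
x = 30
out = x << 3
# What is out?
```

Answer: 240

Derivation:
Trace (tracking out):
x = 30  # -> x = 30
out = x << 3  # -> out = 240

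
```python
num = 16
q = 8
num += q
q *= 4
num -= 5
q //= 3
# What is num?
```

Trace (tracking num):
num = 16  # -> num = 16
q = 8  # -> q = 8
num += q  # -> num = 24
q *= 4  # -> q = 32
num -= 5  # -> num = 19
q //= 3  # -> q = 10

Answer: 19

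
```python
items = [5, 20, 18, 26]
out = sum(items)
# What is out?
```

Answer: 69

Derivation:
Trace (tracking out):
items = [5, 20, 18, 26]  # -> items = [5, 20, 18, 26]
out = sum(items)  # -> out = 69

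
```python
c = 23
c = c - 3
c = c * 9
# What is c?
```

Answer: 180

Derivation:
Trace (tracking c):
c = 23  # -> c = 23
c = c - 3  # -> c = 20
c = c * 9  # -> c = 180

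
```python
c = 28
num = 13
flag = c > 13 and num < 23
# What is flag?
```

Trace (tracking flag):
c = 28  # -> c = 28
num = 13  # -> num = 13
flag = c > 13 and num < 23  # -> flag = True

Answer: True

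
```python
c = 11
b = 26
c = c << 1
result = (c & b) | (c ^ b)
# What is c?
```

Trace (tracking c):
c = 11  # -> c = 11
b = 26  # -> b = 26
c = c << 1  # -> c = 22
result = c & b | c ^ b  # -> result = 30

Answer: 22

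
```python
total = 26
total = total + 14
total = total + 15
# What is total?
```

Trace (tracking total):
total = 26  # -> total = 26
total = total + 14  # -> total = 40
total = total + 15  # -> total = 55

Answer: 55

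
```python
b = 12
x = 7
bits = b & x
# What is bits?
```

Trace (tracking bits):
b = 12  # -> b = 12
x = 7  # -> x = 7
bits = b & x  # -> bits = 4

Answer: 4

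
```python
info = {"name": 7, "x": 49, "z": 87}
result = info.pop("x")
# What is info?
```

Trace (tracking info):
info = {'name': 7, 'x': 49, 'z': 87}  # -> info = {'name': 7, 'x': 49, 'z': 87}
result = info.pop('x')  # -> result = 49

Answer: {'name': 7, 'z': 87}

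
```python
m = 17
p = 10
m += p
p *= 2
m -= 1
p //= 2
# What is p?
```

Answer: 10

Derivation:
Trace (tracking p):
m = 17  # -> m = 17
p = 10  # -> p = 10
m += p  # -> m = 27
p *= 2  # -> p = 20
m -= 1  # -> m = 26
p //= 2  # -> p = 10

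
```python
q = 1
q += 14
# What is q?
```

Answer: 15

Derivation:
Trace (tracking q):
q = 1  # -> q = 1
q += 14  # -> q = 15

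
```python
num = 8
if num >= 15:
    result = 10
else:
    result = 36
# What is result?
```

Answer: 36

Derivation:
Trace (tracking result):
num = 8  # -> num = 8
if num >= 15:  # condition is False
else:
    result = 36  # -> result = 36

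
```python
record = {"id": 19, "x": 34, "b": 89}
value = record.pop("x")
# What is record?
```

Trace (tracking record):
record = {'id': 19, 'x': 34, 'b': 89}  # -> record = {'id': 19, 'x': 34, 'b': 89}
value = record.pop('x')  # -> value = 34

Answer: {'id': 19, 'b': 89}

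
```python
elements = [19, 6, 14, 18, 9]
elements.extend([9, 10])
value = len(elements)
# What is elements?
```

Trace (tracking elements):
elements = [19, 6, 14, 18, 9]  # -> elements = [19, 6, 14, 18, 9]
elements.extend([9, 10])  # -> elements = [19, 6, 14, 18, 9, 9, 10]
value = len(elements)  # -> value = 7

Answer: [19, 6, 14, 18, 9, 9, 10]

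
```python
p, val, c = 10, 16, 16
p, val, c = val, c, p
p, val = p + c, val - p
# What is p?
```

Answer: 26

Derivation:
Trace (tracking p):
p, val, c = (10, 16, 16)  # -> p = 10, val = 16, c = 16
p, val, c = (val, c, p)  # -> p = 16, val = 16, c = 10
p, val = (p + c, val - p)  # -> p = 26, val = 0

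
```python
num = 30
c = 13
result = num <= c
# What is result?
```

Answer: False

Derivation:
Trace (tracking result):
num = 30  # -> num = 30
c = 13  # -> c = 13
result = num <= c  # -> result = False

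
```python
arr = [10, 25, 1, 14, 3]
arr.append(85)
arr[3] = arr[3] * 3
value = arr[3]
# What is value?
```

Trace (tracking value):
arr = [10, 25, 1, 14, 3]  # -> arr = [10, 25, 1, 14, 3]
arr.append(85)  # -> arr = [10, 25, 1, 14, 3, 85]
arr[3] = arr[3] * 3  # -> arr = [10, 25, 1, 42, 3, 85]
value = arr[3]  # -> value = 42

Answer: 42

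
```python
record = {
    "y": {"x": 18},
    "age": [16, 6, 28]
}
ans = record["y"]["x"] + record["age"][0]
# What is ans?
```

Answer: 34

Derivation:
Trace (tracking ans):
record = {'y': {'x': 18}, 'age': [16, 6, 28]}  # -> record = {'y': {'x': 18}, 'age': [16, 6, 28]}
ans = record['y']['x'] + record['age'][0]  # -> ans = 34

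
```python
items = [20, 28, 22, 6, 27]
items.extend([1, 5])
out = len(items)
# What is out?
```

Answer: 7

Derivation:
Trace (tracking out):
items = [20, 28, 22, 6, 27]  # -> items = [20, 28, 22, 6, 27]
items.extend([1, 5])  # -> items = [20, 28, 22, 6, 27, 1, 5]
out = len(items)  # -> out = 7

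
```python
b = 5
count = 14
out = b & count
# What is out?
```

Answer: 4

Derivation:
Trace (tracking out):
b = 5  # -> b = 5
count = 14  # -> count = 14
out = b & count  # -> out = 4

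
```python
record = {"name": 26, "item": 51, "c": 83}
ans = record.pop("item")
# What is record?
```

Trace (tracking record):
record = {'name': 26, 'item': 51, 'c': 83}  # -> record = {'name': 26, 'item': 51, 'c': 83}
ans = record.pop('item')  # -> ans = 51

Answer: {'name': 26, 'c': 83}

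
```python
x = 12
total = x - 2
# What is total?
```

Answer: 10

Derivation:
Trace (tracking total):
x = 12  # -> x = 12
total = x - 2  # -> total = 10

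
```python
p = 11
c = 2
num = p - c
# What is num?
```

Answer: 9

Derivation:
Trace (tracking num):
p = 11  # -> p = 11
c = 2  # -> c = 2
num = p - c  # -> num = 9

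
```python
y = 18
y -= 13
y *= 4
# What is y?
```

Answer: 20

Derivation:
Trace (tracking y):
y = 18  # -> y = 18
y -= 13  # -> y = 5
y *= 4  # -> y = 20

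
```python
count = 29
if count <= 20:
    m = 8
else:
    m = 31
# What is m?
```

Trace (tracking m):
count = 29  # -> count = 29
if count <= 20:  # condition is False
else:
    m = 31  # -> m = 31

Answer: 31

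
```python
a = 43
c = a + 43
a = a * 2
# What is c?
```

Trace (tracking c):
a = 43  # -> a = 43
c = a + 43  # -> c = 86
a = a * 2  # -> a = 86

Answer: 86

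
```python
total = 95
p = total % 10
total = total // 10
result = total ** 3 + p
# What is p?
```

Answer: 5

Derivation:
Trace (tracking p):
total = 95  # -> total = 95
p = total % 10  # -> p = 5
total = total // 10  # -> total = 9
result = total ** 3 + p  # -> result = 734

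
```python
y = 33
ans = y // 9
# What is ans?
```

Answer: 3

Derivation:
Trace (tracking ans):
y = 33  # -> y = 33
ans = y // 9  # -> ans = 3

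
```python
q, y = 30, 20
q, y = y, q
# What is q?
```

Trace (tracking q):
q, y = (30, 20)  # -> q = 30, y = 20
q, y = (y, q)  # -> q = 20, y = 30

Answer: 20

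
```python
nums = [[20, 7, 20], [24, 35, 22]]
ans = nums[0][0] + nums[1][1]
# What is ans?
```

Answer: 55

Derivation:
Trace (tracking ans):
nums = [[20, 7, 20], [24, 35, 22]]  # -> nums = [[20, 7, 20], [24, 35, 22]]
ans = nums[0][0] + nums[1][1]  # -> ans = 55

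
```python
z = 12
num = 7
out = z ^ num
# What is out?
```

Answer: 11

Derivation:
Trace (tracking out):
z = 12  # -> z = 12
num = 7  # -> num = 7
out = z ^ num  # -> out = 11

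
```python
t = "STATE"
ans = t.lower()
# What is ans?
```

Trace (tracking ans):
t = 'STATE'  # -> t = 'STATE'
ans = t.lower()  # -> ans = 'state'

Answer: 'state'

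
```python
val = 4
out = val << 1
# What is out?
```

Trace (tracking out):
val = 4  # -> val = 4
out = val << 1  # -> out = 8

Answer: 8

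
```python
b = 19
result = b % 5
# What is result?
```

Trace (tracking result):
b = 19  # -> b = 19
result = b % 5  # -> result = 4

Answer: 4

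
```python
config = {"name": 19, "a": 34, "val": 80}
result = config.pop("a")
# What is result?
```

Trace (tracking result):
config = {'name': 19, 'a': 34, 'val': 80}  # -> config = {'name': 19, 'a': 34, 'val': 80}
result = config.pop('a')  # -> result = 34

Answer: 34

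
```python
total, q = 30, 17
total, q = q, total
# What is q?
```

Answer: 30

Derivation:
Trace (tracking q):
total, q = (30, 17)  # -> total = 30, q = 17
total, q = (q, total)  # -> total = 17, q = 30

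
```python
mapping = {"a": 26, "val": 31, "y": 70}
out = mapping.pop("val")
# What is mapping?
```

Trace (tracking mapping):
mapping = {'a': 26, 'val': 31, 'y': 70}  # -> mapping = {'a': 26, 'val': 31, 'y': 70}
out = mapping.pop('val')  # -> out = 31

Answer: {'a': 26, 'y': 70}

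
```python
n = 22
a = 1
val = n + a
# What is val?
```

Trace (tracking val):
n = 22  # -> n = 22
a = 1  # -> a = 1
val = n + a  # -> val = 23

Answer: 23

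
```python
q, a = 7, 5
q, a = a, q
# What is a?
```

Answer: 7

Derivation:
Trace (tracking a):
q, a = (7, 5)  # -> q = 7, a = 5
q, a = (a, q)  # -> q = 5, a = 7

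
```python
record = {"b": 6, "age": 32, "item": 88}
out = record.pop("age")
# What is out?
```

Answer: 32

Derivation:
Trace (tracking out):
record = {'b': 6, 'age': 32, 'item': 88}  # -> record = {'b': 6, 'age': 32, 'item': 88}
out = record.pop('age')  # -> out = 32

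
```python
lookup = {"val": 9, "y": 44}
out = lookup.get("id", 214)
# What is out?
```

Answer: 214

Derivation:
Trace (tracking out):
lookup = {'val': 9, 'y': 44}  # -> lookup = {'val': 9, 'y': 44}
out = lookup.get('id', 214)  # -> out = 214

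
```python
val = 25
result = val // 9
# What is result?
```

Answer: 2

Derivation:
Trace (tracking result):
val = 25  # -> val = 25
result = val // 9  # -> result = 2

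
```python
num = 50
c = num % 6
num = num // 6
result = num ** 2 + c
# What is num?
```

Answer: 8

Derivation:
Trace (tracking num):
num = 50  # -> num = 50
c = num % 6  # -> c = 2
num = num // 6  # -> num = 8
result = num ** 2 + c  # -> result = 66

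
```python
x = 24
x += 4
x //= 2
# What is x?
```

Trace (tracking x):
x = 24  # -> x = 24
x += 4  # -> x = 28
x //= 2  # -> x = 14

Answer: 14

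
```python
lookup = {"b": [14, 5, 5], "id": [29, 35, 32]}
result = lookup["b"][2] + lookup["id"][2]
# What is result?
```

Trace (tracking result):
lookup = {'b': [14, 5, 5], 'id': [29, 35, 32]}  # -> lookup = {'b': [14, 5, 5], 'id': [29, 35, 32]}
result = lookup['b'][2] + lookup['id'][2]  # -> result = 37

Answer: 37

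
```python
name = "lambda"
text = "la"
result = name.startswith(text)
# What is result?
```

Answer: True

Derivation:
Trace (tracking result):
name = 'lambda'  # -> name = 'lambda'
text = 'la'  # -> text = 'la'
result = name.startswith(text)  # -> result = True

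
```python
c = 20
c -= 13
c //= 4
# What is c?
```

Trace (tracking c):
c = 20  # -> c = 20
c -= 13  # -> c = 7
c //= 4  # -> c = 1

Answer: 1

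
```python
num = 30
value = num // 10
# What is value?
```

Answer: 3

Derivation:
Trace (tracking value):
num = 30  # -> num = 30
value = num // 10  # -> value = 3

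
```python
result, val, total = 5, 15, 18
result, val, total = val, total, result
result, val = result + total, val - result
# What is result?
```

Trace (tracking result):
result, val, total = (5, 15, 18)  # -> result = 5, val = 15, total = 18
result, val, total = (val, total, result)  # -> result = 15, val = 18, total = 5
result, val = (result + total, val - result)  # -> result = 20, val = 3

Answer: 20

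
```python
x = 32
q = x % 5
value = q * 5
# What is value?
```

Trace (tracking value):
x = 32  # -> x = 32
q = x % 5  # -> q = 2
value = q * 5  # -> value = 10

Answer: 10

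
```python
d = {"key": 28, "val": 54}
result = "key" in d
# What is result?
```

Trace (tracking result):
d = {'key': 28, 'val': 54}  # -> d = {'key': 28, 'val': 54}
result = 'key' in d  # -> result = True

Answer: True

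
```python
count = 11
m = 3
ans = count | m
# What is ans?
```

Trace (tracking ans):
count = 11  # -> count = 11
m = 3  # -> m = 3
ans = count | m  # -> ans = 11

Answer: 11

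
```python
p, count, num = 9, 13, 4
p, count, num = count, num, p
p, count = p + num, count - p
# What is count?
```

Trace (tracking count):
p, count, num = (9, 13, 4)  # -> p = 9, count = 13, num = 4
p, count, num = (count, num, p)  # -> p = 13, count = 4, num = 9
p, count = (p + num, count - p)  # -> p = 22, count = -9

Answer: -9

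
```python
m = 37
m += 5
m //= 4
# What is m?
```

Trace (tracking m):
m = 37  # -> m = 37
m += 5  # -> m = 42
m //= 4  # -> m = 10

Answer: 10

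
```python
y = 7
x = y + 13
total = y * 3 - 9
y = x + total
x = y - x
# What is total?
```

Answer: 12

Derivation:
Trace (tracking total):
y = 7  # -> y = 7
x = y + 13  # -> x = 20
total = y * 3 - 9  # -> total = 12
y = x + total  # -> y = 32
x = y - x  # -> x = 12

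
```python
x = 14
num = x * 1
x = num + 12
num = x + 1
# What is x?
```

Answer: 26

Derivation:
Trace (tracking x):
x = 14  # -> x = 14
num = x * 1  # -> num = 14
x = num + 12  # -> x = 26
num = x + 1  # -> num = 27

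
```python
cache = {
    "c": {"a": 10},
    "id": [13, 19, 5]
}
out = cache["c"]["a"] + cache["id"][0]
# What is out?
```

Answer: 23

Derivation:
Trace (tracking out):
cache = {'c': {'a': 10}, 'id': [13, 19, 5]}  # -> cache = {'c': {'a': 10}, 'id': [13, 19, 5]}
out = cache['c']['a'] + cache['id'][0]  # -> out = 23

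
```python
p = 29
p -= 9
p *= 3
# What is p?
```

Trace (tracking p):
p = 29  # -> p = 29
p -= 9  # -> p = 20
p *= 3  # -> p = 60

Answer: 60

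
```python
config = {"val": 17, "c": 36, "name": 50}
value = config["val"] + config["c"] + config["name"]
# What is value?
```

Answer: 103

Derivation:
Trace (tracking value):
config = {'val': 17, 'c': 36, 'name': 50}  # -> config = {'val': 17, 'c': 36, 'name': 50}
value = config['val'] + config['c'] + config['name']  # -> value = 103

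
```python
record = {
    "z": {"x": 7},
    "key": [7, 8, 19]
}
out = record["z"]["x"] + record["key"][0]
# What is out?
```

Trace (tracking out):
record = {'z': {'x': 7}, 'key': [7, 8, 19]}  # -> record = {'z': {'x': 7}, 'key': [7, 8, 19]}
out = record['z']['x'] + record['key'][0]  # -> out = 14

Answer: 14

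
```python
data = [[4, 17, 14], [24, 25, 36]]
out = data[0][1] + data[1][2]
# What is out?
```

Answer: 53

Derivation:
Trace (tracking out):
data = [[4, 17, 14], [24, 25, 36]]  # -> data = [[4, 17, 14], [24, 25, 36]]
out = data[0][1] + data[1][2]  # -> out = 53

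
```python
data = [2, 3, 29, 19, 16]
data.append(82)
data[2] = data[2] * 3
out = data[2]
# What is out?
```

Trace (tracking out):
data = [2, 3, 29, 19, 16]  # -> data = [2, 3, 29, 19, 16]
data.append(82)  # -> data = [2, 3, 29, 19, 16, 82]
data[2] = data[2] * 3  # -> data = [2, 3, 87, 19, 16, 82]
out = data[2]  # -> out = 87

Answer: 87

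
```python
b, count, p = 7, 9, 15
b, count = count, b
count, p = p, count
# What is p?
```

Trace (tracking p):
b, count, p = (7, 9, 15)  # -> b = 7, count = 9, p = 15
b, count = (count, b)  # -> b = 9, count = 7
count, p = (p, count)  # -> count = 15, p = 7

Answer: 7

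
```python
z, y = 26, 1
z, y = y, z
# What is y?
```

Answer: 26

Derivation:
Trace (tracking y):
z, y = (26, 1)  # -> z = 26, y = 1
z, y = (y, z)  # -> z = 1, y = 26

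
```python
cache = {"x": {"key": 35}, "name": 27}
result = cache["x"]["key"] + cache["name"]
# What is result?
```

Trace (tracking result):
cache = {'x': {'key': 35}, 'name': 27}  # -> cache = {'x': {'key': 35}, 'name': 27}
result = cache['x']['key'] + cache['name']  # -> result = 62

Answer: 62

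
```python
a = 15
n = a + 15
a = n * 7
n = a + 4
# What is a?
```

Trace (tracking a):
a = 15  # -> a = 15
n = a + 15  # -> n = 30
a = n * 7  # -> a = 210
n = a + 4  # -> n = 214

Answer: 210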